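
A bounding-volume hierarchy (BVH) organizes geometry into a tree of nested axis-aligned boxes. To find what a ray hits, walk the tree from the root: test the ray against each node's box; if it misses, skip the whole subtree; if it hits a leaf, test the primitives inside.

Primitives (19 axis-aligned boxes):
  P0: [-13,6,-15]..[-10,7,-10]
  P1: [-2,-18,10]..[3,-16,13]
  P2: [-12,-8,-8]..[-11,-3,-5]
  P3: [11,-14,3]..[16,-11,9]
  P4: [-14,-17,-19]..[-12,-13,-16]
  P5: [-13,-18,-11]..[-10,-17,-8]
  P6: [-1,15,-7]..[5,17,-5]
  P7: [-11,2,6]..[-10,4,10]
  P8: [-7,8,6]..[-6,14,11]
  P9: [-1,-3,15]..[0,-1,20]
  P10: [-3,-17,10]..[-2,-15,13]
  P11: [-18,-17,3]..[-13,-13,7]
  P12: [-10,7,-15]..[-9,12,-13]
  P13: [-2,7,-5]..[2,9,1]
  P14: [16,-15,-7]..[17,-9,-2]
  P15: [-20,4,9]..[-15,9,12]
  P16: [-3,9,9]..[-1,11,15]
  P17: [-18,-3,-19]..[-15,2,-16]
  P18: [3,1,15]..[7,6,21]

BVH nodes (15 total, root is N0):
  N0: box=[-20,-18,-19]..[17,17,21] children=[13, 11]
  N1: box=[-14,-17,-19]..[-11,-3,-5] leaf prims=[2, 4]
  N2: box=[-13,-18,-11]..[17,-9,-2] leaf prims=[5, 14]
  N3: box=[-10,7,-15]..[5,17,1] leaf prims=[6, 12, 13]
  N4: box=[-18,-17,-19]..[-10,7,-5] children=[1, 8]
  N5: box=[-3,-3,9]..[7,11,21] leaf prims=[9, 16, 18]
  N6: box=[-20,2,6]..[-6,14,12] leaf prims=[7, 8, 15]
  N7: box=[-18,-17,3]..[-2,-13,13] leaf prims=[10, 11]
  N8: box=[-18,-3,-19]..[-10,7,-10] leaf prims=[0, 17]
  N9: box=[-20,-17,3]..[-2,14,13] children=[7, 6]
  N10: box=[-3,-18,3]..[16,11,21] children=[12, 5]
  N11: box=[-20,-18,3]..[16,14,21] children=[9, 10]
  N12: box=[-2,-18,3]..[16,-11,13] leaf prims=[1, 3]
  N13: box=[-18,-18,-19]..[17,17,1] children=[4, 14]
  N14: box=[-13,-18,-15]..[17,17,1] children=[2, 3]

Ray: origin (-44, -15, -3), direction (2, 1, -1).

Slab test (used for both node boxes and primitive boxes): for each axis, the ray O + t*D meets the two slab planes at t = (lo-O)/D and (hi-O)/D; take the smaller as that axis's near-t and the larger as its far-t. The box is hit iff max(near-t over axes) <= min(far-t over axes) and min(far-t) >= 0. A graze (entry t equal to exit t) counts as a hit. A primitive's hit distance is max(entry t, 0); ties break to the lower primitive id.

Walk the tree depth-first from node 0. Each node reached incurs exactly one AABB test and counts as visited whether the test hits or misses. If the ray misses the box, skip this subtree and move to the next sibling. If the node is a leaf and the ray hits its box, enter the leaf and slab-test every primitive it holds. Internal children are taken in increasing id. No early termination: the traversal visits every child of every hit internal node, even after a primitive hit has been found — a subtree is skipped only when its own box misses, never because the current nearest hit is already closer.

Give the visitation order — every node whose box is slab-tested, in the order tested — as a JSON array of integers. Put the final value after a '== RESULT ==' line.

Trace the traversal:
N0 x:[12,61/2] y:[-3,32] z:[-24,16] -> hit [12,16], descend [11, 13]
  N11 x:[12,30] y:[-3,29] z:[-24,-6] -> miss, prune
  N13 x:[13,61/2] y:[-3,32] z:[-4,16] -> hit [13,16], descend [4, 14]
    N4 x:[13,17] y:[-2,22] z:[2,16] -> hit [13,16], descend [1, 8]
      N1 x:[15,33/2] y:[-2,12] z:[2,16] -> miss, prune
      N8 x:[13,17] y:[12,22] z:[7,16] -> hit [13,16] leaf, test {P0(miss), P17@t=13}
    N14 x:[31/2,61/2] y:[-3,32] z:[-4,12] -> miss, prune

Summary -> nodes [0, 11, 13, 4, 1, 8, 14]; box-tests=7; leaf-entries=1; first=P17

== RESULT ==
[0, 11, 13, 4, 1, 8, 14]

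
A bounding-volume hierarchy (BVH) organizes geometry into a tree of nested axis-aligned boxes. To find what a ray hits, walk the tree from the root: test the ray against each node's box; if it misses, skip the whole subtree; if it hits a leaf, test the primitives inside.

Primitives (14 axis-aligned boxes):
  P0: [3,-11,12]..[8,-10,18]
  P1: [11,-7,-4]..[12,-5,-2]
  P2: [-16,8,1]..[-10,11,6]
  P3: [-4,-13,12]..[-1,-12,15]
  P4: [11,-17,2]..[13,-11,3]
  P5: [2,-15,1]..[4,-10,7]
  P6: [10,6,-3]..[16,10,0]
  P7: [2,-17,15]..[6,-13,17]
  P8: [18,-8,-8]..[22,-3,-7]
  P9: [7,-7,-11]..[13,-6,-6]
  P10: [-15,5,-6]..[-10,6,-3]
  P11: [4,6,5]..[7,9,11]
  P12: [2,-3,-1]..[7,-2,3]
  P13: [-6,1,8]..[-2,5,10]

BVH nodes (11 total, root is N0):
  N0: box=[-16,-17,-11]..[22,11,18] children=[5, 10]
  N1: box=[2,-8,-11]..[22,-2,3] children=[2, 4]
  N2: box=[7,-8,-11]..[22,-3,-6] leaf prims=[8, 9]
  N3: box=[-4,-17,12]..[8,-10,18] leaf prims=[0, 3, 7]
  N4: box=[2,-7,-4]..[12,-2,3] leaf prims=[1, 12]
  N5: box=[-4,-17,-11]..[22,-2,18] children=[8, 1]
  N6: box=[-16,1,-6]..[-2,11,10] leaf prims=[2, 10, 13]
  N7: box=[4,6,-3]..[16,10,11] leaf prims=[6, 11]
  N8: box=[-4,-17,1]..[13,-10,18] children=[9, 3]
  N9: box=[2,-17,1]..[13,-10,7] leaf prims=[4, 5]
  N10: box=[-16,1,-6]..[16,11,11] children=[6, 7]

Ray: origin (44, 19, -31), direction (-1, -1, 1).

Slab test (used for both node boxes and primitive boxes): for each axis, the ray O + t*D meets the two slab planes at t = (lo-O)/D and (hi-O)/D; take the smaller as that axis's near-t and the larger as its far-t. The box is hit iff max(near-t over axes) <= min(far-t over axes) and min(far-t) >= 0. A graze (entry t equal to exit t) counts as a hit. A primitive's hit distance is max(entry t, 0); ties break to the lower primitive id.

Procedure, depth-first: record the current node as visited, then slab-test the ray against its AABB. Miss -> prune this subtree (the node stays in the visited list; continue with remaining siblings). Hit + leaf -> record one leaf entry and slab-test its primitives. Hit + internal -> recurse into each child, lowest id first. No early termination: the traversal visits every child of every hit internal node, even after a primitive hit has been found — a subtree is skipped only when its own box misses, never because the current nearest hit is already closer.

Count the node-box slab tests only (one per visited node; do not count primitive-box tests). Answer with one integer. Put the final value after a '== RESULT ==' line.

Walk:
N0 x:[22,60] y:[8,36] z:[20,49] -> hit [22,36], descend [5, 10]
  N5 x:[22,48] y:[21,36] z:[20,49] -> hit [22,36], descend [1, 8]
    N1 x:[22,42] y:[21,27] z:[20,34] -> hit [22,27], descend [2, 4]
      N2 x:[22,37] y:[22,27] z:[20,25] -> hit [22,25] leaf, test {P8@t=23, P9(miss)}
      N4 x:[32,42] y:[21,26] z:[27,34] -> miss, prune
    N8 x:[31,48] y:[29,36] z:[32,49] -> hit [32,36], descend [3, 9]
      N3 x:[36,48] y:[29,36] z:[43,49] -> miss, prune
      N9 x:[31,42] y:[29,36] z:[32,38] -> hit [32,36] leaf, test {P4@t=33, P5(miss)}
  N10 x:[28,60] y:[8,18] z:[25,42] -> miss, prune

order=[0, 5, 1, 2, 4, 8, 3, 9, 10]  |boxes|=9  |leaves|=2  hit=P8

== RESULT ==
9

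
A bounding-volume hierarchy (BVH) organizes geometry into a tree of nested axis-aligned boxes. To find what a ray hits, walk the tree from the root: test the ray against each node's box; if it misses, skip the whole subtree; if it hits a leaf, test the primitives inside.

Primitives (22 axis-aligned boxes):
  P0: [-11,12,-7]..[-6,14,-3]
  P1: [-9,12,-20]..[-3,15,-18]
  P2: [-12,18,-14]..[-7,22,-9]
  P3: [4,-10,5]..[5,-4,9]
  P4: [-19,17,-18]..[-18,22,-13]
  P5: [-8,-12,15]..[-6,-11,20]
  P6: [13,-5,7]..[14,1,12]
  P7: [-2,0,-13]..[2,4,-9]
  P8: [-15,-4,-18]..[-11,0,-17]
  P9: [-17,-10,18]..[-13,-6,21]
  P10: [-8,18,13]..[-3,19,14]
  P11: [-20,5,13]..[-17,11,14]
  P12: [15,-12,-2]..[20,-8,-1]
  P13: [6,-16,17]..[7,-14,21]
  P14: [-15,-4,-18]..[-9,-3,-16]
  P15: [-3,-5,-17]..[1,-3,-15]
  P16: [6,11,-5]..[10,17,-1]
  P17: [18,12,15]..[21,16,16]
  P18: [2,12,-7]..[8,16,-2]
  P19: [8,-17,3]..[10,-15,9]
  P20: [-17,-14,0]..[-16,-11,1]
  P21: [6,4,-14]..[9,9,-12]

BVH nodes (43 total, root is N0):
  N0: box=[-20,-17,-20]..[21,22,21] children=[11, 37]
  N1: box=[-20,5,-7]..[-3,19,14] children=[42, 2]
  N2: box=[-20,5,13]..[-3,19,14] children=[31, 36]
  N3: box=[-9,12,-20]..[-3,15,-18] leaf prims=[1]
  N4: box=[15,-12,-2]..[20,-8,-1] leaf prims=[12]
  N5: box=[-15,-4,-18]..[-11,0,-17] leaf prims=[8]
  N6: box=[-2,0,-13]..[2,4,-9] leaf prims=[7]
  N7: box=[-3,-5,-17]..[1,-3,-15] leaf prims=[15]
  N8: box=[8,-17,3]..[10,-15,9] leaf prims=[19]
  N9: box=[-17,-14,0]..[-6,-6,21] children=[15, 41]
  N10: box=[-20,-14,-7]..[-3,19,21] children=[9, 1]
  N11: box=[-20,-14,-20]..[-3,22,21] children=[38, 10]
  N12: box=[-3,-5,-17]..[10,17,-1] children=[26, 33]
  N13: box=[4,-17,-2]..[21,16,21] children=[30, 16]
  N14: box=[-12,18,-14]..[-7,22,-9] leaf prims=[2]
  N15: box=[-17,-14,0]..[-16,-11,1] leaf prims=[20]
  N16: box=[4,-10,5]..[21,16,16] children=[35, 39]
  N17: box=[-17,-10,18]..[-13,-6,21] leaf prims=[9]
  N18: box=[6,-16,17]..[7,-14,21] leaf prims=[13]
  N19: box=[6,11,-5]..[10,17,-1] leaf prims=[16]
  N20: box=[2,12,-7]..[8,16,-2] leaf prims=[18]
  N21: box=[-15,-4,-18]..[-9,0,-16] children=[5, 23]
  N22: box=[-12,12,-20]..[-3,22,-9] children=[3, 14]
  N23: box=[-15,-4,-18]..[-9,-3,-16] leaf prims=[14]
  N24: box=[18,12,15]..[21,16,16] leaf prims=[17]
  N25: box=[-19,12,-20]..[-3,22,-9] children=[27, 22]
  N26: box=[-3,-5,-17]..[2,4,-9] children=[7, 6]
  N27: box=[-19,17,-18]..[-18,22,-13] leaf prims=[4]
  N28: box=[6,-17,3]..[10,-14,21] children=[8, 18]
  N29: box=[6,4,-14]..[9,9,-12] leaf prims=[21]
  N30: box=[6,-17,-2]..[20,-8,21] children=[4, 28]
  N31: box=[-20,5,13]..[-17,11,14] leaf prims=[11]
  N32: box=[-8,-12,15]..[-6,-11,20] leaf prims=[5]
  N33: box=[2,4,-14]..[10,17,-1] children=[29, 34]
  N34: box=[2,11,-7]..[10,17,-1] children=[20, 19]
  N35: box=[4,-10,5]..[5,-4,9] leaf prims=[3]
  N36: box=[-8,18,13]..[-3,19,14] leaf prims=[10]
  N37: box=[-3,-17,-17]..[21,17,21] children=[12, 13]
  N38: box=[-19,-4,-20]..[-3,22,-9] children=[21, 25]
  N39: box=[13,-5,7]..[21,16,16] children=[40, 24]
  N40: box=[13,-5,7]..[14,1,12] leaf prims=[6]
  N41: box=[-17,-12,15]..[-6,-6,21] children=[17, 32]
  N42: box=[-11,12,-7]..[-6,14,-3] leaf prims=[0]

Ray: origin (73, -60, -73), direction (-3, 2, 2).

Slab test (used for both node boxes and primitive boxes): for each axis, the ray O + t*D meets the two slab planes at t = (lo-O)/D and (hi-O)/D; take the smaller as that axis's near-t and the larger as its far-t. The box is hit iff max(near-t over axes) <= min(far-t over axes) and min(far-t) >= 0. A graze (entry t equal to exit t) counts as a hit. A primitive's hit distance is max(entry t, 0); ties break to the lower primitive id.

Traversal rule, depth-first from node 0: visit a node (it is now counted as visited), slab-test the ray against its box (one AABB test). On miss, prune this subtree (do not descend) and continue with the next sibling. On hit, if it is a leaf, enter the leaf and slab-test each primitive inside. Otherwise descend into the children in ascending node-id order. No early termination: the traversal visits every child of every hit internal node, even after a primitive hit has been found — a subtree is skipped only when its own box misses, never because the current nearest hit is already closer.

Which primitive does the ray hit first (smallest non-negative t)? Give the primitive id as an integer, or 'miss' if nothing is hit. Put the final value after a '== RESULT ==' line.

Walk:
N0 x:[52/3,31] y:[43/2,41] z:[53/2,47] -> hit [53/2,31], descend [11, 37]
  N11 x:[76/3,31] y:[23,41] z:[53/2,47] -> hit [53/2,31], descend [10, 38]
    N10 x:[76/3,31] y:[23,79/2] z:[33,47] -> miss, prune
    N38 x:[76/3,92/3] y:[28,41] z:[53/2,32] -> hit [28,92/3], descend [21, 25]
      N21 x:[82/3,88/3] y:[28,30] z:[55/2,57/2] -> hit [28,57/2], descend [5, 23]
        N5 x:[28,88/3] y:[28,30] z:[55/2,28] -> hit [28,28] leaf, test {P8@t=28}
        N23 x:[82/3,88/3] y:[28,57/2] z:[55/2,57/2] -> hit [28,57/2] leaf, test {P14@t=28}
      N25 x:[76/3,92/3] y:[36,41] z:[53/2,32] -> miss, prune
  N37 x:[52/3,76/3] y:[43/2,77/2] z:[28,47] -> miss, prune

Summary -> nodes [0, 11, 10, 38, 21, 5, 23, 25, 37]; box-tests=9; leaf-entries=2; first=P8

== RESULT ==
8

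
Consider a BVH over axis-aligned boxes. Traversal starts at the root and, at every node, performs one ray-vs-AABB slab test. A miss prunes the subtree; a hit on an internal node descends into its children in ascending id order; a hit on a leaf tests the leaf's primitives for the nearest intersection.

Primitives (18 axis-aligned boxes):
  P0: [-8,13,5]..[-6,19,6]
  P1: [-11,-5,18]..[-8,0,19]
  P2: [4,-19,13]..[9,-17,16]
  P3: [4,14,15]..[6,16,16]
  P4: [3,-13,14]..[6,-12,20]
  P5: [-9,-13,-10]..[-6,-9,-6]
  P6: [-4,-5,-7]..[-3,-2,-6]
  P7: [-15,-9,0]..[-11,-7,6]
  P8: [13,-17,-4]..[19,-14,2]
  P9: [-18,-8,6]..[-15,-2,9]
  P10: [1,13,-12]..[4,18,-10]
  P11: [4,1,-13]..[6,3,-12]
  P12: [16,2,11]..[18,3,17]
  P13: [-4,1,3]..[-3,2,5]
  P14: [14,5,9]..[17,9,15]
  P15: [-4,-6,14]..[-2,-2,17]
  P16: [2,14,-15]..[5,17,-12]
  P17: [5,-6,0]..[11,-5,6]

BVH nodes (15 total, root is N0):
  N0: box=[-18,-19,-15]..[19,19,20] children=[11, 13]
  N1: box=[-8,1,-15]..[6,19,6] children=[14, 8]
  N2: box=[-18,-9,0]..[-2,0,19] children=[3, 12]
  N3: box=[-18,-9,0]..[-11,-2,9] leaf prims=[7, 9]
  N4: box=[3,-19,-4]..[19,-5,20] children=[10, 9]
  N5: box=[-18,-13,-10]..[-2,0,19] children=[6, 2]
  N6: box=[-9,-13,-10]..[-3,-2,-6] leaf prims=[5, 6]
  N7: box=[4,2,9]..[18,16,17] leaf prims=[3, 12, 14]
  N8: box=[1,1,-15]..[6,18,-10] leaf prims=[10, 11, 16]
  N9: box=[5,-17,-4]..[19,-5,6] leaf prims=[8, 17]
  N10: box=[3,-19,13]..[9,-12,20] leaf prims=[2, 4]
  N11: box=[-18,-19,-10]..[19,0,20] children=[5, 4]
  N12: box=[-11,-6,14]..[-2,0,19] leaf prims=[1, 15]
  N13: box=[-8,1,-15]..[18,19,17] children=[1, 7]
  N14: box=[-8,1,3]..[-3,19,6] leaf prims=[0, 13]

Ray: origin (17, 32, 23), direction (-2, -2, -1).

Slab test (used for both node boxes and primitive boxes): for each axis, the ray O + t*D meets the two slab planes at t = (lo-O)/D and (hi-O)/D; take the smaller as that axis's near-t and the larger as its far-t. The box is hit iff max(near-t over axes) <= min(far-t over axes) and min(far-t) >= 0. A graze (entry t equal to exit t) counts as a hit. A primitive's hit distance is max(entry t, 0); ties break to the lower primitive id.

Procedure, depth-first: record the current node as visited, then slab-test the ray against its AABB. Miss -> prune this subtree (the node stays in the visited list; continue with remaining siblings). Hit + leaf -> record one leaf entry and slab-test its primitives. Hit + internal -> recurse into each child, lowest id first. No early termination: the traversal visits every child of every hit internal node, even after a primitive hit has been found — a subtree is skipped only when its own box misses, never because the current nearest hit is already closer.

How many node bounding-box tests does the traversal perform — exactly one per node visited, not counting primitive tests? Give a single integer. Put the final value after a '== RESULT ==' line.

Traverse from the root:
N0 x:[-1,35/2] y:[13/2,51/2] z:[3,38] -> hit [13/2,35/2], descend [11, 13]
  N11 x:[-1,35/2] y:[16,51/2] z:[3,33] -> hit [16,35/2], descend [4, 5]
    N4 x:[-1,7] y:[37/2,51/2] z:[3,27] -> miss, prune
    N5 x:[19/2,35/2] y:[16,45/2] z:[4,33] -> hit [16,35/2], descend [2, 6]
      N2 x:[19/2,35/2] y:[16,41/2] z:[4,23] -> hit [16,35/2], descend [3, 12]
        N3 x:[14,35/2] y:[17,41/2] z:[14,23] -> hit [17,35/2] leaf, test {P7(miss), P9@t=17}
        N12 x:[19/2,14] y:[16,19] z:[4,9] -> miss, prune
      N6 x:[10,13] y:[17,45/2] z:[29,33] -> miss, prune
  N13 x:[-1/2,25/2] y:[13/2,31/2] z:[6,38] -> hit [13/2,25/2], descend [1, 7]
    N1 x:[11/2,25/2] y:[13/2,31/2] z:[17,38] -> miss, prune
    N7 x:[-1/2,13/2] y:[8,15] z:[6,14] -> miss, prune

Visited [0, 11, 4, 5, 2, 3, 12, 6, 13, 1, 7]. Tests: 11 box, 1 leaf. Nearest: P9.

== RESULT ==
11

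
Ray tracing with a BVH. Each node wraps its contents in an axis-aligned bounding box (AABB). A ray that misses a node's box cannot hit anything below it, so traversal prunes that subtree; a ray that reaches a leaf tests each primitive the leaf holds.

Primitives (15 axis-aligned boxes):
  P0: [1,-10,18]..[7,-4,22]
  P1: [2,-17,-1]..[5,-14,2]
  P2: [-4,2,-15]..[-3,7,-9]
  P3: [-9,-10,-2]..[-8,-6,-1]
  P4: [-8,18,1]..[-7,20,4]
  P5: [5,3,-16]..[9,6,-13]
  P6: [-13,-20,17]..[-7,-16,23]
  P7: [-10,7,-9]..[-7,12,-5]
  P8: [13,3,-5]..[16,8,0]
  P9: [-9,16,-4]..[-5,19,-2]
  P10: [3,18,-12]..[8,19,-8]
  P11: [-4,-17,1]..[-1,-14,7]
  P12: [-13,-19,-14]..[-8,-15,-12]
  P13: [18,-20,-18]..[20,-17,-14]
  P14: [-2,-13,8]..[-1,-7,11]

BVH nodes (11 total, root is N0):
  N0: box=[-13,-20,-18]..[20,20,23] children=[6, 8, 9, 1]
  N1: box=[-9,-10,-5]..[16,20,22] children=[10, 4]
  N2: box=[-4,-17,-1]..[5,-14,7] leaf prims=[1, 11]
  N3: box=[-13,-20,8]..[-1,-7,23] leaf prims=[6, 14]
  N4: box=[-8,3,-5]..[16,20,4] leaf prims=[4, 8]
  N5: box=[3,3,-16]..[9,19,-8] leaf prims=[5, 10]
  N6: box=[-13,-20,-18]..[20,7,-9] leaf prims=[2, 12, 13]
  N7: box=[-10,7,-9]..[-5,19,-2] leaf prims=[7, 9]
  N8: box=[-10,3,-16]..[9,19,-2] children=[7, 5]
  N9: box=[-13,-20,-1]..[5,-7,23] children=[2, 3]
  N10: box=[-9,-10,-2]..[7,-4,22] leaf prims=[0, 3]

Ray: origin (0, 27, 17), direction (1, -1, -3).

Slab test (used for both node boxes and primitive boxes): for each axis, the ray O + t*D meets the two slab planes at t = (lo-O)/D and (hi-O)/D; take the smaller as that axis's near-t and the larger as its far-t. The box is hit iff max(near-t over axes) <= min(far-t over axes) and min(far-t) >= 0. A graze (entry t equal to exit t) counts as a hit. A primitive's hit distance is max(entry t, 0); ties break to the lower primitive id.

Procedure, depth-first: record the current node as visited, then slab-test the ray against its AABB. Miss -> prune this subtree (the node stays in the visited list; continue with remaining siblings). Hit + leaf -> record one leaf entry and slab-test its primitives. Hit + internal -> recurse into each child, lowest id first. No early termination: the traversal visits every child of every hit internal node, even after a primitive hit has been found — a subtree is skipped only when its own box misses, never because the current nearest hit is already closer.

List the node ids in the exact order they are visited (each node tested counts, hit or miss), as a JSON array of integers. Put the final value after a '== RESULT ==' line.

Trace the traversal:
N0 x:[-13,20] y:[7,47] z:[-2,35/3] -> hit [7,35/3], descend [1, 6, 8, 9]
  N1 x:[-9,16] y:[7,37] z:[-5/3,22/3] -> hit [7,22/3], descend [4, 10]
    N4 x:[-8,16] y:[7,24] z:[13/3,22/3] -> hit [7,22/3] leaf, test {P4(miss), P8(miss)}
    N10 x:[-9,7] y:[31,37] z:[-5/3,19/3] -> miss, prune
  N6 x:[-13,20] y:[20,47] z:[26/3,35/3] -> miss, prune
  N8 x:[-10,9] y:[8,24] z:[19/3,11] -> hit [8,9], descend [5, 7]
    N5 x:[3,9] y:[8,24] z:[25/3,11] -> hit [25/3,9] leaf, test {P5(miss), P10(miss)}
    N7 x:[-10,-5] y:[8,20] z:[19/3,26/3] -> miss, prune
  N9 x:[-13,5] y:[34,47] z:[-2,6] -> miss, prune

Visited [0, 1, 4, 10, 6, 8, 5, 7, 9]. Tests: 9 box, 2 leaf. Nearest: miss.

== RESULT ==
[0, 1, 4, 10, 6, 8, 5, 7, 9]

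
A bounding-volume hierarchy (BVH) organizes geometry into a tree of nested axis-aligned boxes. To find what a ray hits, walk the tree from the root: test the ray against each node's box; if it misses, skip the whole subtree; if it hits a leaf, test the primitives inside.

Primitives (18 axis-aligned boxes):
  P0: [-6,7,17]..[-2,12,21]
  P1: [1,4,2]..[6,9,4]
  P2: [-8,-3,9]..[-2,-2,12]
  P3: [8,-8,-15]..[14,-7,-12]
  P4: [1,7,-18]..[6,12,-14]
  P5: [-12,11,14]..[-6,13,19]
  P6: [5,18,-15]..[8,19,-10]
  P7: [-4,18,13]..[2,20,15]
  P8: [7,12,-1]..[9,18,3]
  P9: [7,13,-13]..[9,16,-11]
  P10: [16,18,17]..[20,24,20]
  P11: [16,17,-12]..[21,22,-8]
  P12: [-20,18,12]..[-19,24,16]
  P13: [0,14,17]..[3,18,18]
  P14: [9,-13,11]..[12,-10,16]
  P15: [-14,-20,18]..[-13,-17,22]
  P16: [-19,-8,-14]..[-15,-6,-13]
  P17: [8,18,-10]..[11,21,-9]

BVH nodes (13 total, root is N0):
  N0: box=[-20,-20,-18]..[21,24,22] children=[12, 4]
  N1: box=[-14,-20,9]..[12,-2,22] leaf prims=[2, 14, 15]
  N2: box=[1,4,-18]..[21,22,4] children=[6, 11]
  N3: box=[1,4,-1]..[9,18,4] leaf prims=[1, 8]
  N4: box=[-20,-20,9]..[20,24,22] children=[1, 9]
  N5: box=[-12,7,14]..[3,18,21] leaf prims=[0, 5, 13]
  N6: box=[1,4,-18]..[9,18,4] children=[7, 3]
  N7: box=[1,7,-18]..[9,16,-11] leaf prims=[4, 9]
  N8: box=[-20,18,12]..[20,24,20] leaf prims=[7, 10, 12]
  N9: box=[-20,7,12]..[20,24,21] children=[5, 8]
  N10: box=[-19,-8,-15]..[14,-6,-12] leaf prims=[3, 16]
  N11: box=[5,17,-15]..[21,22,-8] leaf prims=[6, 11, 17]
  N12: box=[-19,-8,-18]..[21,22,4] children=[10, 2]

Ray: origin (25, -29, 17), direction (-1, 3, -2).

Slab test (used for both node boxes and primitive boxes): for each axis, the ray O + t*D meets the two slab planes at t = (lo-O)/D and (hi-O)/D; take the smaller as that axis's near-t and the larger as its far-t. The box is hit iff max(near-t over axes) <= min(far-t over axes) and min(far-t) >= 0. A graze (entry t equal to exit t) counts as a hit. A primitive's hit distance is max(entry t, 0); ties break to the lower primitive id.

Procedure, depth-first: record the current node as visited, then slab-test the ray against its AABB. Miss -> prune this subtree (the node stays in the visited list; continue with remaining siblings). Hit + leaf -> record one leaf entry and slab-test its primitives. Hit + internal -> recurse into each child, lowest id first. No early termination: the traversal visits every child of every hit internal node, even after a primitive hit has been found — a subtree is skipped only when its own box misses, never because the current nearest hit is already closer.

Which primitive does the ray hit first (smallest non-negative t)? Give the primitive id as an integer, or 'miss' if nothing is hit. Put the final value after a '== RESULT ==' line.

Traverse from the root:
N0 x:[4,45] y:[3,53/3] z:[-5/2,35/2] -> hit [4,35/2], descend [4, 12]
  N4 x:[5,45] y:[3,53/3] z:[-5/2,4] -> miss, prune
  N12 x:[4,44] y:[7,17] z:[13/2,35/2] -> hit [7,17], descend [2, 10]
    N2 x:[4,24] y:[11,17] z:[13/2,35/2] -> hit [11,17], descend [6, 11]
      N6 x:[16,24] y:[11,47/3] z:[13/2,35/2] -> miss, prune
      N11 x:[4,20] y:[46/3,17] z:[25/2,16] -> hit [46/3,16] leaf, test {P6(miss), P11(miss), P17(miss)}
    N10 x:[11,44] y:[7,23/3] z:[29/2,16] -> miss, prune

7 AABB tests over nodes [0, 4, 12, 2, 6, 11, 10]; 1 leaf entered; closest miss.

== RESULT ==
miss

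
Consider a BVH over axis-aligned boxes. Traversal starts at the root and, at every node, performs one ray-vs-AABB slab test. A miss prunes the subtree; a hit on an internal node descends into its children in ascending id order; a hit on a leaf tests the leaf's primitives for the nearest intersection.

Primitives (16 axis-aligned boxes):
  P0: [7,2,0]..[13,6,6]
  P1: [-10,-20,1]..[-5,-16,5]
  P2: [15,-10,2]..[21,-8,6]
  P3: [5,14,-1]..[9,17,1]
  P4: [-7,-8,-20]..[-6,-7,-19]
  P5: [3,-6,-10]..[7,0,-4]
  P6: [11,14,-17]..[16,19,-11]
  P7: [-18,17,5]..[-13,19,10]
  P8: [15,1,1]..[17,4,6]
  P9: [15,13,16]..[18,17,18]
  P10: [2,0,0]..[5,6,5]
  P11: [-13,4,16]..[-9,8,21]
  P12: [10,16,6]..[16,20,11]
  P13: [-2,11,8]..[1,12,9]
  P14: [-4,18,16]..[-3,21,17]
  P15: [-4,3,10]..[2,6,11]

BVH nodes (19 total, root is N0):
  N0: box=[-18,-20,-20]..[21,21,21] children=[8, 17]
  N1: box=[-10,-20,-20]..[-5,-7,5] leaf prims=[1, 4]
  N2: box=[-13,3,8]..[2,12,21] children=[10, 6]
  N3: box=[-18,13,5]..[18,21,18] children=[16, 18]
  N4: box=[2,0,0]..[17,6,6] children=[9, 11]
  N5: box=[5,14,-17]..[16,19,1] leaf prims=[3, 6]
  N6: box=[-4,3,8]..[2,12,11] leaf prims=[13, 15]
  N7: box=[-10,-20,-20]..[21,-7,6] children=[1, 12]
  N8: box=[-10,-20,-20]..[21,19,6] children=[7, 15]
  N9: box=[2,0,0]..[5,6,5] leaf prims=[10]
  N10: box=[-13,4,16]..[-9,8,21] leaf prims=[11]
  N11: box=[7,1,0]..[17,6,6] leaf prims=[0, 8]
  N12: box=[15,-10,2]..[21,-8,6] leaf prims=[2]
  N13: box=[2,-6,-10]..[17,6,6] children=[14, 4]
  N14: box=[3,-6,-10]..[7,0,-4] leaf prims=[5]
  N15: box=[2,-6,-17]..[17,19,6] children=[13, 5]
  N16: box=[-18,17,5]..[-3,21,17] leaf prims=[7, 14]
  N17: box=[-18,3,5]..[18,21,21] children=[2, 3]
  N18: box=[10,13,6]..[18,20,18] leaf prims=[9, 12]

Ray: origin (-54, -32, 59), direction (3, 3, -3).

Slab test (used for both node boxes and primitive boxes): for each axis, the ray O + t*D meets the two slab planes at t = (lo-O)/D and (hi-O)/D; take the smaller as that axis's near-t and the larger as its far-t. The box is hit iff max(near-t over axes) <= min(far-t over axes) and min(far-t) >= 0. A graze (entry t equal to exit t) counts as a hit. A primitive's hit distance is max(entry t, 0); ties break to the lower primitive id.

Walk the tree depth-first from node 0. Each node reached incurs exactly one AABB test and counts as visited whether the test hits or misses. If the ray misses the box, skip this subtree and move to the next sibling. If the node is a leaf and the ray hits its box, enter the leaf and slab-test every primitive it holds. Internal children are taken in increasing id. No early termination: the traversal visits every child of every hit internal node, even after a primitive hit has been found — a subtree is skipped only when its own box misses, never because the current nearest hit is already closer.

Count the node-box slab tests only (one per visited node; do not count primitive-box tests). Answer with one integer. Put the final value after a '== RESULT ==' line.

Traverse from the root:
N0 x:[12,25] y:[4,53/3] z:[38/3,79/3] -> hit [38/3,53/3], descend [8, 17]
  N8 x:[44/3,25] y:[4,17] z:[53/3,79/3] -> miss, prune
  N17 x:[12,24] y:[35/3,53/3] z:[38/3,18] -> hit [38/3,53/3], descend [2, 3]
    N2 x:[41/3,56/3] y:[35/3,44/3] z:[38/3,17] -> hit [41/3,44/3], descend [6, 10]
      N6 x:[50/3,56/3] y:[35/3,44/3] z:[16,17] -> miss, prune
      N10 x:[41/3,15] y:[12,40/3] z:[38/3,43/3] -> miss, prune
    N3 x:[12,24] y:[15,53/3] z:[41/3,18] -> hit [15,53/3], descend [16, 18]
      N16 x:[12,17] y:[49/3,53/3] z:[14,18] -> hit [49/3,17] leaf, test {P7(miss), P14(miss)}
      N18 x:[64/3,24] y:[15,52/3] z:[41/3,53/3] -> miss, prune

order=[0, 8, 17, 2, 6, 10, 3, 16, 18]  |boxes|=9  |leaves|=1  hit=miss

== RESULT ==
9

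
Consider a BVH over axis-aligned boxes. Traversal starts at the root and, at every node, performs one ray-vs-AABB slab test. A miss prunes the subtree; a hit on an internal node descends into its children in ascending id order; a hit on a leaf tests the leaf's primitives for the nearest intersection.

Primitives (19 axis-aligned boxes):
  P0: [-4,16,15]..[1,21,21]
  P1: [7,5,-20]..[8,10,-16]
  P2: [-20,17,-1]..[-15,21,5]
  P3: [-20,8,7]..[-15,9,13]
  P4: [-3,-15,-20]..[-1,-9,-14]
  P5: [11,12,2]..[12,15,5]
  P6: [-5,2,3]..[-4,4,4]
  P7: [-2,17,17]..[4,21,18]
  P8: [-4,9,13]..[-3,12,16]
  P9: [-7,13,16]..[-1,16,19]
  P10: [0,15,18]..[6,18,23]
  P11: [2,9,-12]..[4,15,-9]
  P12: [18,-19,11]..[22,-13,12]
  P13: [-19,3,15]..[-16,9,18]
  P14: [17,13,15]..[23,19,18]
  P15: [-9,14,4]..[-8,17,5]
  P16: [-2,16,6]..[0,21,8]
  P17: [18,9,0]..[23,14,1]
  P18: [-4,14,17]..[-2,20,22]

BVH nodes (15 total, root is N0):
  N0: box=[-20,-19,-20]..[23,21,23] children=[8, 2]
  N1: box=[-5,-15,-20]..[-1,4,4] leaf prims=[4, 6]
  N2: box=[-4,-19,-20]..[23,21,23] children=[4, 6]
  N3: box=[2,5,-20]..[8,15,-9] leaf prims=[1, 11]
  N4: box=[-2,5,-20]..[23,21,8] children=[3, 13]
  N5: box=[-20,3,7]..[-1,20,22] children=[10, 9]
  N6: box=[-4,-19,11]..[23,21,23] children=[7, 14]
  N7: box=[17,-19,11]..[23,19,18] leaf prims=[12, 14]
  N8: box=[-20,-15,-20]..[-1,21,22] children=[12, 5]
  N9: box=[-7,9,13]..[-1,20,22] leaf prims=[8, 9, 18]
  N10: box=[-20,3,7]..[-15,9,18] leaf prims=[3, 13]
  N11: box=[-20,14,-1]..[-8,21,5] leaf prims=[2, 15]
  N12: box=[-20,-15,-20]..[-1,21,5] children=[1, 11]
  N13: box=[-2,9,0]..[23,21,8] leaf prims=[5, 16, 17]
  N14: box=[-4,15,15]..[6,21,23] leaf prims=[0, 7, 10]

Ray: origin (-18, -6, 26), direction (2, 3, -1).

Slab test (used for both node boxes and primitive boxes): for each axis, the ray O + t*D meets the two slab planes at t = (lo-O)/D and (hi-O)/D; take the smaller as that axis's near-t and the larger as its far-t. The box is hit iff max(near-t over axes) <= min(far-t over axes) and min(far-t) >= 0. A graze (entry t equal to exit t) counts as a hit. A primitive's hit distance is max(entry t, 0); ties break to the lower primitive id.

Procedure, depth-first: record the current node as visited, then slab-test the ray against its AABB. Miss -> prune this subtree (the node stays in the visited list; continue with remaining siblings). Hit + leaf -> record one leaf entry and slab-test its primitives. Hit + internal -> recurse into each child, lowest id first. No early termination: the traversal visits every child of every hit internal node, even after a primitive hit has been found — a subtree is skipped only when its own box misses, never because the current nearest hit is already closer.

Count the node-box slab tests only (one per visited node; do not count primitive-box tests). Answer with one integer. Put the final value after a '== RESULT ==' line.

Walk:
N0 x:[-1,41/2] y:[-13/3,9] z:[3,46] -> hit [3,9], descend [2, 8]
  N2 x:[7,41/2] y:[-13/3,9] z:[3,46] -> hit [7,9], descend [4, 6]
    N4 x:[8,41/2] y:[11/3,9] z:[18,46] -> miss, prune
    N6 x:[7,41/2] y:[-13/3,9] z:[3,15] -> hit [7,9], descend [7, 14]
      N7 x:[35/2,41/2] y:[-13/3,25/3] z:[8,15] -> miss, prune
      N14 x:[7,12] y:[7,9] z:[3,11] -> hit [7,9] leaf, test {P0@t=22/3, P7@t=8, P10(miss)}
  N8 x:[-1,17/2] y:[-3,9] z:[4,46] -> hit [4,17/2], descend [5, 12]
    N5 x:[-1,17/2] y:[3,26/3] z:[4,19] -> hit [4,17/2], descend [9, 10]
      N9 x:[11/2,17/2] y:[5,26/3] z:[4,13] -> hit [11/2,17/2] leaf, test {P8(miss), P9@t=7, P18@t=7}
      N10 x:[-1,3/2] y:[3,5] z:[8,19] -> miss, prune
    N12 x:[-1,17/2] y:[-3,9] z:[21,46] -> miss, prune

order=[0, 2, 4, 6, 7, 14, 8, 5, 9, 10, 12]  |boxes|=11  |leaves|=2  hit=P9

== RESULT ==
11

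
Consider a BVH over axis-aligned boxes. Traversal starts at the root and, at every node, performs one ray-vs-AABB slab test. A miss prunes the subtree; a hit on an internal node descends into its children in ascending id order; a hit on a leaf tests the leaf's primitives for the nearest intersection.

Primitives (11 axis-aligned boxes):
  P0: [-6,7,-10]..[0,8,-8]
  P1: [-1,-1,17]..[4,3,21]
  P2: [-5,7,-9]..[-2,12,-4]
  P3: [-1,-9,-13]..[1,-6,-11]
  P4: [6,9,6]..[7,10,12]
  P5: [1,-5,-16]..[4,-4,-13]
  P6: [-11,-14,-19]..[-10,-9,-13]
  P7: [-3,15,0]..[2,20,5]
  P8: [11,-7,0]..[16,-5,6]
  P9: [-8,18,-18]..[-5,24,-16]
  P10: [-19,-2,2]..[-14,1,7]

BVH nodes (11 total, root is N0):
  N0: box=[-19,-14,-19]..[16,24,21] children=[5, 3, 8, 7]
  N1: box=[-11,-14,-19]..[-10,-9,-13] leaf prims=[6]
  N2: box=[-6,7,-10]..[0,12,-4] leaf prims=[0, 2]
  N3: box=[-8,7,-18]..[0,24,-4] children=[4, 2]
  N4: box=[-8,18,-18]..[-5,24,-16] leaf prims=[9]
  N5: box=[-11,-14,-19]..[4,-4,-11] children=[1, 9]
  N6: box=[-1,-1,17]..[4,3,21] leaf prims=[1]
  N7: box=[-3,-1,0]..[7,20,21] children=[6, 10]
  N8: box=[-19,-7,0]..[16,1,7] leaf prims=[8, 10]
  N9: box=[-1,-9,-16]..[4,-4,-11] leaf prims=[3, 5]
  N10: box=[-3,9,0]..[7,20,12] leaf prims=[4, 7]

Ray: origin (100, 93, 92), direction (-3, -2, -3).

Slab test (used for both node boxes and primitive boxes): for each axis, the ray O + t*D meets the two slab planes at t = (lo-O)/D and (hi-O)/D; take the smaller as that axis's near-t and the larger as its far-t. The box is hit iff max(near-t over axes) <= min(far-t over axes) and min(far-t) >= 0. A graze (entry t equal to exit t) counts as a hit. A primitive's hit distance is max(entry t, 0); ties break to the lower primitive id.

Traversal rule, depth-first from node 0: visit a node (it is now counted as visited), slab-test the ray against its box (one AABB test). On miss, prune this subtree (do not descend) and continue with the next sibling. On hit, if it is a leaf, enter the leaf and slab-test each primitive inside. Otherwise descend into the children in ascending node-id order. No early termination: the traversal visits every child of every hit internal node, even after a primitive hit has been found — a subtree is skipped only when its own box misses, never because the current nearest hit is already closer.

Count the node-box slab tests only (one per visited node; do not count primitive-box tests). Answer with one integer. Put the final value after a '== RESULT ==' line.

Trace the traversal:
N0 x:[28,119/3] y:[69/2,107/2] z:[71/3,37] -> hit [69/2,37], descend [3, 5, 7, 8]
  N3 x:[100/3,36] y:[69/2,43] z:[32,110/3] -> hit [69/2,36], descend [2, 4]
    N2 x:[100/3,106/3] y:[81/2,43] z:[32,34] -> miss, prune
    N4 x:[35,36] y:[69/2,75/2] z:[36,110/3] -> hit [36,36] leaf, test {P9@t=36}
  N5 x:[32,37] y:[97/2,107/2] z:[103/3,37] -> miss, prune
  N7 x:[31,103/3] y:[73/2,47] z:[71/3,92/3] -> miss, prune
  N8 x:[28,119/3] y:[46,50] z:[85/3,92/3] -> miss, prune

7 AABB tests over nodes [0, 3, 2, 4, 5, 7, 8]; 1 leaf entered; closest P9.

== RESULT ==
7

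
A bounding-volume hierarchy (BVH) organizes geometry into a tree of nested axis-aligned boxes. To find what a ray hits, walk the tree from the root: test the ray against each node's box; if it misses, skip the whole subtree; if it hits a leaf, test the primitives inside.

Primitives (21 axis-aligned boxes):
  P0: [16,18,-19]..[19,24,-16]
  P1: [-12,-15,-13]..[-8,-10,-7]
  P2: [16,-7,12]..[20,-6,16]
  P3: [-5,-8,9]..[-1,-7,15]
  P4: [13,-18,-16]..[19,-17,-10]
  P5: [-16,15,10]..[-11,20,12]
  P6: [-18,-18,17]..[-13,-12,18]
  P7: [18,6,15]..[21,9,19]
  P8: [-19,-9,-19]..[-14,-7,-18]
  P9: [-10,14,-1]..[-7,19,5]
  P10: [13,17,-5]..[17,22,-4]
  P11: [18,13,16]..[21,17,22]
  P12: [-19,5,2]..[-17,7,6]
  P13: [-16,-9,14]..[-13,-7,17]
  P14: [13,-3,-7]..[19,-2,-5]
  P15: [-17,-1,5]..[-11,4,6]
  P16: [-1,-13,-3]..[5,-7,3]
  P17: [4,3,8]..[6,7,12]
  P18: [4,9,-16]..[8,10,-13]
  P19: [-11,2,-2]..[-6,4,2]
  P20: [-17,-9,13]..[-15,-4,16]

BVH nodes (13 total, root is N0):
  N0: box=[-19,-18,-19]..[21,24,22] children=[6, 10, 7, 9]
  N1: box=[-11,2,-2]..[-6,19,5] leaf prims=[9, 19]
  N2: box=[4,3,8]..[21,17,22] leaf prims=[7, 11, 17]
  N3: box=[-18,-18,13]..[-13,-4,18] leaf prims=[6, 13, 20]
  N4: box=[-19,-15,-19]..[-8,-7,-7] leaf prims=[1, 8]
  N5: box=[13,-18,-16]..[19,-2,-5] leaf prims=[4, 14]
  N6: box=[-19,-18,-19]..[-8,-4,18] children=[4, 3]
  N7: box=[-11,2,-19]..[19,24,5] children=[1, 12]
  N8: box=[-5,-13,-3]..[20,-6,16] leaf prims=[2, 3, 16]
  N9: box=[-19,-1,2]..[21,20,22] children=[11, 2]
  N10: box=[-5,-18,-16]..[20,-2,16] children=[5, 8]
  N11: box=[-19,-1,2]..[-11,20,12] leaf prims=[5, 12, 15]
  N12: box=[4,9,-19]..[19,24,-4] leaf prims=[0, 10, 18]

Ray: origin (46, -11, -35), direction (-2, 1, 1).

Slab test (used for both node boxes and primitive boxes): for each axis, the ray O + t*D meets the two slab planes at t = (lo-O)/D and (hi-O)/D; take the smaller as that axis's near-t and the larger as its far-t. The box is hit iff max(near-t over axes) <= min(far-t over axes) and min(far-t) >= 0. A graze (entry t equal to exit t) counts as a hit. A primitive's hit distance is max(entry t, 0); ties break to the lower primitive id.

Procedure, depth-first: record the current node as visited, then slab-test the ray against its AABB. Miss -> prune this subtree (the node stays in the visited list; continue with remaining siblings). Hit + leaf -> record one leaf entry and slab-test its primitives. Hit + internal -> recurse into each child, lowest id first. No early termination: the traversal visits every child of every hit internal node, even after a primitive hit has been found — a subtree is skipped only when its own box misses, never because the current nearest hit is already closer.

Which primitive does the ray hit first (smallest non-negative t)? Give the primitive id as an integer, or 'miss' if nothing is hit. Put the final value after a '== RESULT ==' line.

Traverse from the root:
N0 x:[25/2,65/2] y:[-7,35] z:[16,57] -> hit [16,65/2], descend [6, 7, 9, 10]
  N6 x:[27,65/2] y:[-7,7] z:[16,53] -> miss, prune
  N7 x:[27/2,57/2] y:[13,35] z:[16,40] -> hit [16,57/2], descend [1, 12]
    N1 x:[26,57/2] y:[13,30] z:[33,40] -> miss, prune
    N12 x:[27/2,21] y:[20,35] z:[16,31] -> hit [20,21] leaf, test {P0(miss), P10(miss), P18@t=20}
  N9 x:[25/2,65/2] y:[10,31] z:[37,57] -> miss, prune
  N10 x:[13,51/2] y:[-7,9] z:[19,51] -> miss, prune

Visited [0, 6, 7, 1, 12, 9, 10]. Tests: 7 box, 1 leaf. Nearest: P18.

== RESULT ==
18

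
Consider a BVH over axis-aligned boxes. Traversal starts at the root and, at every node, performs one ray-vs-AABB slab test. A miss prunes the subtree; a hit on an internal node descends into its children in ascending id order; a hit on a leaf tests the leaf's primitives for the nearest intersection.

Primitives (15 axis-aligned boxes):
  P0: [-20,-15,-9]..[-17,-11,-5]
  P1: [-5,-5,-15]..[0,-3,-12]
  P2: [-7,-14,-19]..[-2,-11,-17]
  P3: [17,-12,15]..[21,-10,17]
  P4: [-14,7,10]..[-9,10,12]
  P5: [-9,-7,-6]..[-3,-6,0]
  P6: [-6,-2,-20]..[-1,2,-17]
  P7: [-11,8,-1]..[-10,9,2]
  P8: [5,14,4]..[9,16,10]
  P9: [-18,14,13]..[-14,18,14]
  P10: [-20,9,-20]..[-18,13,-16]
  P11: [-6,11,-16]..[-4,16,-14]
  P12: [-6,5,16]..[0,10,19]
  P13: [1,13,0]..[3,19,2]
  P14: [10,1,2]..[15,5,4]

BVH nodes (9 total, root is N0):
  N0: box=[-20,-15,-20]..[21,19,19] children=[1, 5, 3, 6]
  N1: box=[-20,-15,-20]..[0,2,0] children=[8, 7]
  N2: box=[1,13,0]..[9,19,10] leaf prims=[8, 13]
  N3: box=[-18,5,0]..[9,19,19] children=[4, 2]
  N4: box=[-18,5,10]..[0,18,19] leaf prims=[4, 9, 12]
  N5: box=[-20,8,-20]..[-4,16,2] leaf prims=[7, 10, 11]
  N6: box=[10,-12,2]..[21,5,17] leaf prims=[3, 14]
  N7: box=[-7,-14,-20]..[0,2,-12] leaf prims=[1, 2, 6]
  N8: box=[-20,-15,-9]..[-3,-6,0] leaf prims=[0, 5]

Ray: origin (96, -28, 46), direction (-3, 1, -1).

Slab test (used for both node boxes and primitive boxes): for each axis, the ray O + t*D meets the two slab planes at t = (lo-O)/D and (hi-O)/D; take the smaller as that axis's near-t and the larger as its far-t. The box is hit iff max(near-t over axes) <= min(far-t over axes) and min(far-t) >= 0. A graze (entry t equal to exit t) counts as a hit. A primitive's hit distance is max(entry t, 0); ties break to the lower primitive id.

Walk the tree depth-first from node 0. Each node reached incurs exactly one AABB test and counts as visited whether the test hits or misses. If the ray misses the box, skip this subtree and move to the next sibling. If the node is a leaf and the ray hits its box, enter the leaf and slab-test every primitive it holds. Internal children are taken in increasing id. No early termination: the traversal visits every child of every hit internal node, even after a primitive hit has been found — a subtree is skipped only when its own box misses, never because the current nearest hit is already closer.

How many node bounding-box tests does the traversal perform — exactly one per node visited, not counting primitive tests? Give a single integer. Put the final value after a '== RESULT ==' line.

Trace the traversal:
N0 x:[25,116/3] y:[13,47] z:[27,66] -> hit [27,116/3], descend [1, 3, 5, 6]
  N1 x:[32,116/3] y:[13,30] z:[46,66] -> miss, prune
  N3 x:[29,38] y:[33,47] z:[27,46] -> hit [33,38], descend [2, 4]
    N2 x:[29,95/3] y:[41,47] z:[36,46] -> miss, prune
    N4 x:[32,38] y:[33,46] z:[27,36] -> hit [33,36] leaf, test {P4@t=35, P9(miss), P12(miss)}
  N5 x:[100/3,116/3] y:[36,44] z:[44,66] -> miss, prune
  N6 x:[25,86/3] y:[16,33] z:[29,44] -> miss, prune

Summary -> nodes [0, 1, 3, 2, 4, 5, 6]; box-tests=7; leaf-entries=1; first=P4

== RESULT ==
7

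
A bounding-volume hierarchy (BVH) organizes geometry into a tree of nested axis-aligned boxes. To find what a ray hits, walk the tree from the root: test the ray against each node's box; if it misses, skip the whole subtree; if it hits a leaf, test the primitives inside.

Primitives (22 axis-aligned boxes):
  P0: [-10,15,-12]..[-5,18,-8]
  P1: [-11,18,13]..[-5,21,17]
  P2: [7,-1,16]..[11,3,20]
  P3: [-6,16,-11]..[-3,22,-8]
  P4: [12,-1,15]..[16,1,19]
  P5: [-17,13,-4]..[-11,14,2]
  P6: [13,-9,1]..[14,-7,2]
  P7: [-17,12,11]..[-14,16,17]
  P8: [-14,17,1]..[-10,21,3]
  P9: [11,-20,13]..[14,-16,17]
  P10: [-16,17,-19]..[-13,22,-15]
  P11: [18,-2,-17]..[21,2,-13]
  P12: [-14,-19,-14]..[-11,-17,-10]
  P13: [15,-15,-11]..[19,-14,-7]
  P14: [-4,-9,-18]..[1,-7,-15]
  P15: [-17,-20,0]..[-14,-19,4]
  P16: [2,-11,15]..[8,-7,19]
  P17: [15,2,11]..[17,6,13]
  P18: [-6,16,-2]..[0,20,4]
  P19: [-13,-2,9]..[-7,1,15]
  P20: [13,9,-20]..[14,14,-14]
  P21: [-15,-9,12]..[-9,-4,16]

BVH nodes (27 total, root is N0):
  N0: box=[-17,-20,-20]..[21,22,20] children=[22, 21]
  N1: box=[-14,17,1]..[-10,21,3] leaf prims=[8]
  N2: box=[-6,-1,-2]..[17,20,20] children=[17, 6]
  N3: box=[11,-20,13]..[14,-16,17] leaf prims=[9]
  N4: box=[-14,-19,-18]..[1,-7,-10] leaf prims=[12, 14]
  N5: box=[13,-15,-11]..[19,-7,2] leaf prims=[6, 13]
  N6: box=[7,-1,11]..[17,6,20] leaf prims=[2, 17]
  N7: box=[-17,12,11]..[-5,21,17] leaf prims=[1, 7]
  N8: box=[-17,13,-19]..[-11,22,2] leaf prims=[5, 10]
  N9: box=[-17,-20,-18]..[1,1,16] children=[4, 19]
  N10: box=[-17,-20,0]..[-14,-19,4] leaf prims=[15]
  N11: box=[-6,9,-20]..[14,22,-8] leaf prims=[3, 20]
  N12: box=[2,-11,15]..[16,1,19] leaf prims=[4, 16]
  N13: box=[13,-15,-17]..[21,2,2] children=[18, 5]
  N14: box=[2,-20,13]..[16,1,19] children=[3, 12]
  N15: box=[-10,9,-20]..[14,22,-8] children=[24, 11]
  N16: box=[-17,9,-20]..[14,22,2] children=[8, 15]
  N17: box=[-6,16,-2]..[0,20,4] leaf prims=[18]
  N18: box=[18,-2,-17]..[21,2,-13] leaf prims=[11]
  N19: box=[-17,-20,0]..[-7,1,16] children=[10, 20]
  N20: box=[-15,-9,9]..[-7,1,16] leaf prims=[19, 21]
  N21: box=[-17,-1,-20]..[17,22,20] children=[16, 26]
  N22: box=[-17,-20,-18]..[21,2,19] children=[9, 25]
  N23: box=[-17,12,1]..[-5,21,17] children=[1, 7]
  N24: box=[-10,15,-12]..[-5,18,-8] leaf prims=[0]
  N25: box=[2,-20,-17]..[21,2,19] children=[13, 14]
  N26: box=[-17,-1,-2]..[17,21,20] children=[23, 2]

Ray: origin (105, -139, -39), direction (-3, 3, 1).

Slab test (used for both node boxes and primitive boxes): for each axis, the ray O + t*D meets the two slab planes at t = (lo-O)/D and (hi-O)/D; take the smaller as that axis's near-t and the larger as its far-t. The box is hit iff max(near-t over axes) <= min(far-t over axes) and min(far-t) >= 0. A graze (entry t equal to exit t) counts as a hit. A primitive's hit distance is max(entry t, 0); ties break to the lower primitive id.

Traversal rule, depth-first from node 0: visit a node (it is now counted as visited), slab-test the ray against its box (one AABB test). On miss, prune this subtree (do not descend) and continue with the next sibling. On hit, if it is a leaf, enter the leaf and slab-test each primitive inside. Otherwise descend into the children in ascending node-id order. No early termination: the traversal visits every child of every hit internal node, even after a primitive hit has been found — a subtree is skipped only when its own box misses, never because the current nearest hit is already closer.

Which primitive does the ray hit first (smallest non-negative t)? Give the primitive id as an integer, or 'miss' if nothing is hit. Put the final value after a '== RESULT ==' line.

Walk:
N0 x:[28,122/3] y:[119/3,161/3] z:[19,59] -> hit [119/3,122/3], descend [21, 22]
  N21 x:[88/3,122/3] y:[46,161/3] z:[19,59] -> miss, prune
  N22 x:[28,122/3] y:[119/3,47] z:[21,58] -> hit [119/3,122/3], descend [9, 25]
    N9 x:[104/3,122/3] y:[119/3,140/3] z:[21,55] -> hit [119/3,122/3], descend [4, 19]
      N4 x:[104/3,119/3] y:[40,44] z:[21,29] -> miss, prune
      N19 x:[112/3,122/3] y:[119/3,140/3] z:[39,55] -> hit [119/3,122/3], descend [10, 20]
        N10 x:[119/3,122/3] y:[119/3,40] z:[39,43] -> hit [119/3,40] leaf, test {P15@t=119/3}
        N20 x:[112/3,40] y:[130/3,140/3] z:[48,55] -> miss, prune
    N25 x:[28,103/3] y:[119/3,47] z:[22,58] -> miss, prune

9 AABB tests over nodes [0, 21, 22, 9, 4, 19, 10, 20, 25]; 1 leaf entered; closest P15.

== RESULT ==
15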